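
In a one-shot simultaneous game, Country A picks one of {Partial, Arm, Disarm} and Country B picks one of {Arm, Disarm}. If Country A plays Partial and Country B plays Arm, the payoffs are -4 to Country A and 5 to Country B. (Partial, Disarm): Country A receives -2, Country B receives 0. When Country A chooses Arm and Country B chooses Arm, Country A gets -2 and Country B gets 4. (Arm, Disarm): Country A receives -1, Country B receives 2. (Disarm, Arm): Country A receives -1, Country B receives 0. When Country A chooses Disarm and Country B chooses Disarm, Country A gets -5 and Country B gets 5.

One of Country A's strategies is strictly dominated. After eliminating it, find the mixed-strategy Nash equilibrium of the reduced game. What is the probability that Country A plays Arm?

Country A's strategy Partial is strictly dominated by Arm: -2 > -4 and -1 > -2. Eliminate Partial.
Country B's indifference between Arm and Disarm determines Country A's mixing probability p:
  Country B's expected payoff from Arm: p·4 + (1−p)·0 = 4p
  Country B's expected payoff from Disarm: p·2 + (1−p)·5 = -3p + 5
  4p = -3p + 5  ⇒  7p = 5  ⇒  p = 5/7.

p = 5/7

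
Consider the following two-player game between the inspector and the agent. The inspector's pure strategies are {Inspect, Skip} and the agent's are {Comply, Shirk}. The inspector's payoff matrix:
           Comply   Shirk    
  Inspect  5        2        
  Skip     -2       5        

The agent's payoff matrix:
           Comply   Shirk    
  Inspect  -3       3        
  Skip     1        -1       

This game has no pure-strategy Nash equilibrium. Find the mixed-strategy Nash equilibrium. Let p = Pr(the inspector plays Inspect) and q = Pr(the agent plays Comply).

p = 1/4, q = 3/10

The inspector's mix must leave the agent indifferent between Comply and Shirk.
  the agent's payoff to Comply: p·(-3) + (1−p)·1 = -4p + 1
  the agent's payoff to Shirk: p·3 + (1−p)·(-1) = 4p - 1
  -4p + 1 = 4p - 1  ⇒  -8p = -2  ⇒  p = 1/4.
The inspector's indifference between Inspect and Skip determines the agent's mixing probability q:
  the inspector's payoff to Inspect: q·5 + (1−q)·2 = 3q + 2
  the inspector's payoff to Skip: q·(-2) + (1−q)·5 = -7q + 5
  3q + 2 = -7q + 5  ⇒  10q = 3  ⇒  q = 3/10.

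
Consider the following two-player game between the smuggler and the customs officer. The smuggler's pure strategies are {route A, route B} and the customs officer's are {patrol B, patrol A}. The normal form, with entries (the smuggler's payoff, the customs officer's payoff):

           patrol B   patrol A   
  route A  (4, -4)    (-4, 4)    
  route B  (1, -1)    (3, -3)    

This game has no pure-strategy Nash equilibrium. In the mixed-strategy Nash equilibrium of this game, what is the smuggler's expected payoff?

8/5

In a mixed equilibrium the smuggler is indifferent between route A and route B; this condition fixes q.
  the smuggler's payoff to route A: q·4 + (1−q)·(-4) = 8q - 4
  the smuggler's payoff to route B: q·1 + (1−q)·3 = -2q + 3
  8q - 4 = -2q + 3  ⇒  10q = 7  ⇒  q = 7/10.
At equilibrium the smuggler is indifferent across rows, so the smuggler's payoff equals the payoff from route A: (7/10)·4 + (3/10)·(-4) = 8/5.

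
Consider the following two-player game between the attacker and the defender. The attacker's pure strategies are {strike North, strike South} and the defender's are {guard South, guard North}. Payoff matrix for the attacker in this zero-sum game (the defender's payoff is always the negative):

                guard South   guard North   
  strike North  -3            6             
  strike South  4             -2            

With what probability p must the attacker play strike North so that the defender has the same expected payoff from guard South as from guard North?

The defender's indifference between guard South and guard North determines the attacker's mixing probability p:
  the defender's payoff to guard South: p·3 + (1−p)·(-4) = 7p - 4
  the defender's payoff to guard North: p·(-6) + (1−p)·2 = -8p + 2
  7p - 4 = -8p + 2  ⇒  15p = 6  ⇒  p = 2/5.

p = 2/5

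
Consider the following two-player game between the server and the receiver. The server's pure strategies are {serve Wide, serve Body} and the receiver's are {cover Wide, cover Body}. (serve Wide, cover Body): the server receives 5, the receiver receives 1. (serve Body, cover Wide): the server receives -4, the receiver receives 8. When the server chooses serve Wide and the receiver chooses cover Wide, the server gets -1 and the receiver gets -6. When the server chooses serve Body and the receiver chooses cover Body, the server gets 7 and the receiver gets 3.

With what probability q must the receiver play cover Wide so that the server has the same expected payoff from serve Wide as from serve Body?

Set the server's expected payoff from serve Wide equal to that from serve Body:
  the server's payoff from serve Wide: q·(-1) + (1−q)·5 = -6q + 5
  the server's payoff from serve Body: q·(-4) + (1−q)·7 = -11q + 7
  -6q + 5 = -11q + 7  ⇒  5q = 2  ⇒  q = 2/5.

q = 2/5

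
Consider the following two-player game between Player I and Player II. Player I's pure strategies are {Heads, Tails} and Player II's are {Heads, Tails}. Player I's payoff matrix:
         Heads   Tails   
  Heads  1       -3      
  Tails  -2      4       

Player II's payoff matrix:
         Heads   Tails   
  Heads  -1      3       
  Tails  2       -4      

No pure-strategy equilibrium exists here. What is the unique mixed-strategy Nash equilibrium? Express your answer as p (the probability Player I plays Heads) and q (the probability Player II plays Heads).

p = 3/5, q = 7/10

Player I's mix must leave Player II indifferent between Heads and Tails.
  Player II's payoff to Heads: p·(-1) + (1−p)·2 = -3p + 2
  Player II's payoff to Tails: p·3 + (1−p)·(-4) = 7p - 4
  -3p + 2 = 7p - 4  ⇒  -10p = -6  ⇒  p = 3/5.
In a mixed equilibrium Player I is indifferent between Heads and Tails; this condition fixes q.
  Player I's payoff from Heads: q·1 + (1−q)·(-3) = 4q - 3
  Player I's payoff from Tails: q·(-2) + (1−q)·4 = -6q + 4
  4q - 3 = -6q + 4  ⇒  10q = 7  ⇒  q = 7/10.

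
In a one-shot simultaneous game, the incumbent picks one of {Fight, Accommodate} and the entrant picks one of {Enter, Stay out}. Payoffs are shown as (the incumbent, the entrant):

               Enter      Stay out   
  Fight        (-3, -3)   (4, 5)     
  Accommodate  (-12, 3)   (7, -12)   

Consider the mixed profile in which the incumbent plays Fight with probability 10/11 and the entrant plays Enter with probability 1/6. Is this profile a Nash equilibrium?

Given the incumbent's mix p = 10/11, the entrant's payoff from Enter is -27/11 but from Stay out is 38/11. The entrant strictly prefers Stay out, so the entrant would not mix.
So the proposed profile is not a Nash equilibrium.

No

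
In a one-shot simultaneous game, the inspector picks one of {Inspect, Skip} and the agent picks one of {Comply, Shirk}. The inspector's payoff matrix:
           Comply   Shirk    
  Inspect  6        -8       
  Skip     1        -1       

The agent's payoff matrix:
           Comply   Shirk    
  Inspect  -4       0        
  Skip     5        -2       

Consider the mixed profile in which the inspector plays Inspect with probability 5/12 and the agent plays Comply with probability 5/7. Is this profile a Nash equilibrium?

No

Given the inspector's mix p = 5/12, the agent's payoff from Comply is 5/4 but from Shirk is -7/6. The agent strictly prefers Comply, so the agent would not mix.
So the proposed profile is not a Nash equilibrium.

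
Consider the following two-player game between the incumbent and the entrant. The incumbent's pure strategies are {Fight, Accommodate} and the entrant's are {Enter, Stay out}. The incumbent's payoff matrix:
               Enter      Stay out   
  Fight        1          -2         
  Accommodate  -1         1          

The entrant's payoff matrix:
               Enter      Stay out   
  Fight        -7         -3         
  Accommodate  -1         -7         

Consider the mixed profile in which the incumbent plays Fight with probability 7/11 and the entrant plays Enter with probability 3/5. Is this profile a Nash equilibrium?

No

Given the incumbent's mix p = 7/11, the entrant's payoff from Enter is -53/11 but from Stay out is -49/11. The entrant strictly prefers Stay out, so the entrant would not mix.
So the proposed profile is not a Nash equilibrium.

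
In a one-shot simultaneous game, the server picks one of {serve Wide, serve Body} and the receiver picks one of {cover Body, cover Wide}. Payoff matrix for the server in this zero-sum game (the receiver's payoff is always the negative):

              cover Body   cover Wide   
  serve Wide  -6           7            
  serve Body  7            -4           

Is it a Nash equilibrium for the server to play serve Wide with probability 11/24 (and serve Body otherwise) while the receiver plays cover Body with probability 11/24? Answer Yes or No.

Check the receiver's indifference given the server's mix p = 11/24:
  payoff from cover Body = -25/24; payoff from cover Wide = -25/24 — equal.
Check the server's indifference given the receiver's mix q = 11/24:
  payoff from serve Wide = 25/24; payoff from serve Body = 25/24 — equal.
Both players are indifferent, so neither can profitably deviate.

Yes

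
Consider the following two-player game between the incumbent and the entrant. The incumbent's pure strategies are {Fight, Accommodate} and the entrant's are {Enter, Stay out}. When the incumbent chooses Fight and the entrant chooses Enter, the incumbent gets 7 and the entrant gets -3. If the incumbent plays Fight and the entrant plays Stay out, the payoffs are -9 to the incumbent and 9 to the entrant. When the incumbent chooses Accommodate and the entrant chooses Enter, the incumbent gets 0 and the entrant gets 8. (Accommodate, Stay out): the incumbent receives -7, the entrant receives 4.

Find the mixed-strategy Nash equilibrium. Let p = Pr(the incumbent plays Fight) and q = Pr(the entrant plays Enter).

p = 1/4, q = 2/9

For the entrant to be willing to mix, the entrant must be indifferent between Enter and Stay out, which pins down the incumbent's mix.
  the entrant's payoff from Enter: p·(-3) + (1−p)·8 = -11p + 8
  the entrant's payoff from Stay out: p·9 + (1−p)·4 = 5p + 4
  -11p + 8 = 5p + 4  ⇒  -16p = -4  ⇒  p = 1/4.
The incumbent's indifference between Fight and Accommodate determines the entrant's mixing probability q:
  the incumbent's payoff from Fight: q·7 + (1−q)·(-9) = 16q - 9
  the incumbent's payoff from Accommodate: q·0 + (1−q)·(-7) = 7q - 7
  16q - 9 = 7q - 7  ⇒  9q = 2  ⇒  q = 2/9.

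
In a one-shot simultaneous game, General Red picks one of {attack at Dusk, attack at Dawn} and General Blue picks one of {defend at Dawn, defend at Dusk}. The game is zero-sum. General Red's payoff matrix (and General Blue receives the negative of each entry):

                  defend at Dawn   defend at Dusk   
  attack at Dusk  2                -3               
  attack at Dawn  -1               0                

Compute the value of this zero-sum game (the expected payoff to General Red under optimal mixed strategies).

General Red's indifference between attack at Dusk and attack at Dawn determines General Blue's mixing probability q:
  General Red's payoff to attack at Dusk: q·2 + (1−q)·(-3) = 5q - 3
  General Red's payoff to attack at Dawn: q·(-1) + (1−q)·0 = -q
  5q - 3 = -q  ⇒  6q = 3  ⇒  q = 1/2.
The value is General Red's expected payoff against this mix (using attack at Dusk): (1/2)·2 + (1/2)·(-3) = -1/2.

v = -1/2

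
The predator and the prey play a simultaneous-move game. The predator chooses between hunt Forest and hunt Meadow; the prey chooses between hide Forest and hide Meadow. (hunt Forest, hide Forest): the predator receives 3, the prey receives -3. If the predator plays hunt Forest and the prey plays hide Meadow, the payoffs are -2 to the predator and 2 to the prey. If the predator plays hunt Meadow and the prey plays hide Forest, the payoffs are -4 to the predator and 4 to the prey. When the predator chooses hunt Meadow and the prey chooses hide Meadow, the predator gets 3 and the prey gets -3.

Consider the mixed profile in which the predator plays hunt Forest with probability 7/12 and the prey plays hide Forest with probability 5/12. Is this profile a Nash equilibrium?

Yes

Check the prey's indifference given the predator's mix p = 7/12:
  payoff from hide Forest = -1/12; payoff from hide Meadow = -1/12 — equal.
Check the predator's indifference given the prey's mix q = 5/12:
  payoff from hunt Forest = 1/12; payoff from hunt Meadow = 1/12 — equal.
Both players are indifferent, so neither can profitably deviate.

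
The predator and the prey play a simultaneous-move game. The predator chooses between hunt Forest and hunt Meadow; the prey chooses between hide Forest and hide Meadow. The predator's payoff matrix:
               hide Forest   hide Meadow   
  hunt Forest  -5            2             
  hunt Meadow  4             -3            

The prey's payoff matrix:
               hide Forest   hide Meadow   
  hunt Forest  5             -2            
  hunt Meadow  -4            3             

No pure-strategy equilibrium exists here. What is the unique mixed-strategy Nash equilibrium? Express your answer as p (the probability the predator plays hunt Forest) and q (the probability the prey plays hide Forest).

Set the prey's expected payoff from hide Forest equal to that from hide Meadow:
  the prey's payoff from hide Forest: p·5 + (1−p)·(-4) = 9p - 4
  the prey's payoff from hide Meadow: p·(-2) + (1−p)·3 = -5p + 3
  9p - 4 = -5p + 3  ⇒  14p = 7  ⇒  p = 1/2.
In a mixed equilibrium the predator is indifferent between hunt Forest and hunt Meadow; this condition fixes q.
  the predator's expected payoff from hunt Forest: q·(-5) + (1−q)·2 = -7q + 2
  the predator's expected payoff from hunt Meadow: q·4 + (1−q)·(-3) = 7q - 3
  -7q + 2 = 7q - 3  ⇒  -14q = -5  ⇒  q = 5/14.

p = 1/2, q = 5/14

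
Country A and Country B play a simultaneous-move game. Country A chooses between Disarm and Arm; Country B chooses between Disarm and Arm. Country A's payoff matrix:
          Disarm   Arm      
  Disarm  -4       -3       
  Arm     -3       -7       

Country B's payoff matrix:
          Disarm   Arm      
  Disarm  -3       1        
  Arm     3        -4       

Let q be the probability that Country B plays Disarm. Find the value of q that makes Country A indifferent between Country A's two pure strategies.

Set Country A's expected payoff from Disarm equal to that from Arm:
  Country A's payoff from Disarm: q·(-4) + (1−q)·(-3) = -q - 3
  Country A's payoff from Arm: q·(-3) + (1−q)·(-7) = 4q - 7
  -q - 3 = 4q - 7  ⇒  -5q = -4  ⇒  q = 4/5.

q = 4/5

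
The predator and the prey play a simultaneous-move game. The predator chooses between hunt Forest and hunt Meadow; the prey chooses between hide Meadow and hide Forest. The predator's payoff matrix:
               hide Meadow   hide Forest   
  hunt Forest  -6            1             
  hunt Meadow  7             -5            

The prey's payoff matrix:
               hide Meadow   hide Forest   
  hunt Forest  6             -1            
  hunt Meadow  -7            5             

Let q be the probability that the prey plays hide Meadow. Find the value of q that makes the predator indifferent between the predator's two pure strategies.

Set the predator's expected payoff from hunt Forest equal to that from hunt Meadow:
  the predator's payoff to hunt Forest: q·(-6) + (1−q)·1 = -7q + 1
  the predator's payoff to hunt Meadow: q·7 + (1−q)·(-5) = 12q - 5
  -7q + 1 = 12q - 5  ⇒  -19q = -6  ⇒  q = 6/19.

q = 6/19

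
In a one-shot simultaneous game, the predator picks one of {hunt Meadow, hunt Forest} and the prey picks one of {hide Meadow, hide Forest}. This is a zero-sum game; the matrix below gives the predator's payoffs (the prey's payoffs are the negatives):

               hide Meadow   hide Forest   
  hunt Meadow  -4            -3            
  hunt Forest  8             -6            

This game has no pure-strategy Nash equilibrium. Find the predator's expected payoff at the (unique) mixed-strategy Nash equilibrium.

The predator's indifference between hunt Meadow and hunt Forest determines the prey's mixing probability q:
  the predator's expected payoff from hunt Meadow: q·(-4) + (1−q)·(-3) = -q - 3
  the predator's expected payoff from hunt Forest: q·8 + (1−q)·(-6) = 14q - 6
  -q - 3 = 14q - 6  ⇒  -15q = -3  ⇒  q = 1/5.
At equilibrium the predator is indifferent across rows, so the predator's payoff equals the payoff from hunt Meadow: (1/5)·(-4) + (4/5)·(-3) = -16/5.

-16/5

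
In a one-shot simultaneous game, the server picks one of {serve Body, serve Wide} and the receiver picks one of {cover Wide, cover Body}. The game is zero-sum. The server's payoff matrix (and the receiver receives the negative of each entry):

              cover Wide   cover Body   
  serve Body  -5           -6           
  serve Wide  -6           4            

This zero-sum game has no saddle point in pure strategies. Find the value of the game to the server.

The server's indifference between serve Body and serve Wide determines the receiver's mixing probability q:
  the server's expected payoff from serve Body: q·(-5) + (1−q)·(-6) = q - 6
  the server's expected payoff from serve Wide: q·(-6) + (1−q)·4 = -10q + 4
  q - 6 = -10q + 4  ⇒  11q = 10  ⇒  q = 10/11.
The value is the server's expected payoff against this mix (using serve Body): (10/11)·(-5) + (1/11)·(-6) = -56/11.

v = -56/11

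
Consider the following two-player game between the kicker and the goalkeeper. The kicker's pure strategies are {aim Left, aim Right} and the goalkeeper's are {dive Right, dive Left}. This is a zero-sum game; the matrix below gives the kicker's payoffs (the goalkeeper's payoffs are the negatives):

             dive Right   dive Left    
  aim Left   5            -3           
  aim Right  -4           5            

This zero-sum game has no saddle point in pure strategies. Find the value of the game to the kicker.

v = 13/17

The goalkeeper's mix must leave the kicker indifferent between aim Left and aim Right.
  the kicker's payoff from aim Left: q·5 + (1−q)·(-3) = 8q - 3
  the kicker's payoff from aim Right: q·(-4) + (1−q)·5 = -9q + 5
  8q - 3 = -9q + 5  ⇒  17q = 8  ⇒  q = 8/17.
The value is the kicker's expected payoff against this mix (using aim Left): (8/17)·5 + (9/17)·(-3) = 13/17.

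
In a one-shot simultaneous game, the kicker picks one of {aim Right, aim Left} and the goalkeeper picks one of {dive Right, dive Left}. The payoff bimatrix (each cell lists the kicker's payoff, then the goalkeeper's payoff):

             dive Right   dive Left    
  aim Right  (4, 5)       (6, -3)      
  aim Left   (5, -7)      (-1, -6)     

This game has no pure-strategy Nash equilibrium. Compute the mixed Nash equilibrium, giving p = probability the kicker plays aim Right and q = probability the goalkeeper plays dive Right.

For the goalkeeper to be willing to mix, the goalkeeper must be indifferent between dive Right and dive Left, which pins down the kicker's mix.
  the goalkeeper's payoff from dive Right: p·5 + (1−p)·(-7) = 12p - 7
  the goalkeeper's payoff from dive Left: p·(-3) + (1−p)·(-6) = 3p - 6
  12p - 7 = 3p - 6  ⇒  9p = 1  ⇒  p = 1/9.
The goalkeeper's mix must leave the kicker indifferent between aim Right and aim Left.
  the kicker's payoff from aim Right: q·4 + (1−q)·6 = -2q + 6
  the kicker's payoff from aim Left: q·5 + (1−q)·(-1) = 6q - 1
  -2q + 6 = 6q - 1  ⇒  -8q = -7  ⇒  q = 7/8.

p = 1/9, q = 7/8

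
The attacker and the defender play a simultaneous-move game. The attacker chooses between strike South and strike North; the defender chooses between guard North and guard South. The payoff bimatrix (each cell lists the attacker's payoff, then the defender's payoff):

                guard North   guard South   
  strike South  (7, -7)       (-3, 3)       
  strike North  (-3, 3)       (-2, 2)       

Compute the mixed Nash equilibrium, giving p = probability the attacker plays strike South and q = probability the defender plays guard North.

For the defender to be willing to mix, the defender must be indifferent between guard North and guard South, which pins down the attacker's mix.
  the defender's payoff to guard North: p·(-7) + (1−p)·3 = -10p + 3
  the defender's payoff to guard South: p·3 + (1−p)·2 = p + 2
  -10p + 3 = p + 2  ⇒  -11p = -1  ⇒  p = 1/11.
Set the attacker's expected payoff from strike South equal to that from strike North:
  the attacker's payoff to strike South: q·7 + (1−q)·(-3) = 10q - 3
  the attacker's payoff to strike North: q·(-3) + (1−q)·(-2) = -q - 2
  10q - 3 = -q - 2  ⇒  11q = 1  ⇒  q = 1/11.

p = 1/11, q = 1/11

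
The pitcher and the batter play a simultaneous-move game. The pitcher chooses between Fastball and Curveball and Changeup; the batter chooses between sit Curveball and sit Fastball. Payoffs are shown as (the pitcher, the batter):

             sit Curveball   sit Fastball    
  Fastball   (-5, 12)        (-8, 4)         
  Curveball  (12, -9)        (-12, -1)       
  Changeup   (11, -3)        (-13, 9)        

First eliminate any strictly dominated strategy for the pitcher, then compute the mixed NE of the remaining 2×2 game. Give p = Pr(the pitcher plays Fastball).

p = 1/2

The pitcher's strategy Changeup is strictly dominated by Curveball: 12 > 11 and -12 > -13. Eliminate Changeup.
For the batter to be willing to mix, the batter must be indifferent between sit Curveball and sit Fastball, which pins down the pitcher's mix.
  the batter's expected payoff from sit Curveball: p·12 + (1−p)·(-9) = 21p - 9
  the batter's expected payoff from sit Fastball: p·4 + (1−p)·(-1) = 5p - 1
  21p - 9 = 5p - 1  ⇒  16p = 8  ⇒  p = 1/2.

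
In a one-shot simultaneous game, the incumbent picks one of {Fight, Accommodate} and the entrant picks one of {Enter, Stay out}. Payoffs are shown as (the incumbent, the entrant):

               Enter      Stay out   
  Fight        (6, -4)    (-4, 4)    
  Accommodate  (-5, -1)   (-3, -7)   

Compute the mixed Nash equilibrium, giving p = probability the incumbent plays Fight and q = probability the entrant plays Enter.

p = 3/7, q = 1/12

The entrant's indifference between Enter and Stay out determines the incumbent's mixing probability p:
  the entrant's payoff to Enter: p·(-4) + (1−p)·(-1) = -3p - 1
  the entrant's payoff to Stay out: p·4 + (1−p)·(-7) = 11p - 7
  -3p - 1 = 11p - 7  ⇒  -14p = -6  ⇒  p = 3/7.
In a mixed equilibrium the incumbent is indifferent between Fight and Accommodate; this condition fixes q.
  the incumbent's payoff from Fight: q·6 + (1−q)·(-4) = 10q - 4
  the incumbent's payoff from Accommodate: q·(-5) + (1−q)·(-3) = -2q - 3
  10q - 4 = -2q - 3  ⇒  12q = 1  ⇒  q = 1/12.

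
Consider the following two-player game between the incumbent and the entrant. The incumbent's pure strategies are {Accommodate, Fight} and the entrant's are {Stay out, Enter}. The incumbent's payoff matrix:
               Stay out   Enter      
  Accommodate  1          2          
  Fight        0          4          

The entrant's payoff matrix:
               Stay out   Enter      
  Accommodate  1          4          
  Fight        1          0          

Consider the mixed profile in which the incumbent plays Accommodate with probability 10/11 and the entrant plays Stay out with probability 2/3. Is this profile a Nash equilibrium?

Given the incumbent's mix p = 10/11, the entrant's payoff from Stay out is 1 but from Enter is 40/11. The entrant strictly prefers Enter, so the entrant would not mix.
So the proposed profile is not a Nash equilibrium.

No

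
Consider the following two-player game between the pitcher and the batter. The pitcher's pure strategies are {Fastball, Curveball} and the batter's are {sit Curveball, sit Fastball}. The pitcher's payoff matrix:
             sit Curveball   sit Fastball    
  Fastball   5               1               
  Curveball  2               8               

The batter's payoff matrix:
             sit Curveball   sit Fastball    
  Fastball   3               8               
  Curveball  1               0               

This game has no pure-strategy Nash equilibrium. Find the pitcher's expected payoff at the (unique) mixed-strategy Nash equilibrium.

Set the pitcher's expected payoff from Fastball equal to that from Curveball:
  the pitcher's expected payoff from Fastball: q·5 + (1−q)·1 = 4q + 1
  the pitcher's expected payoff from Curveball: q·2 + (1−q)·8 = -6q + 8
  4q + 1 = -6q + 8  ⇒  10q = 7  ⇒  q = 7/10.
At equilibrium the pitcher is indifferent across rows, so the pitcher's payoff equals the payoff from Fastball: (7/10)·5 + (3/10)·1 = 19/5.

19/5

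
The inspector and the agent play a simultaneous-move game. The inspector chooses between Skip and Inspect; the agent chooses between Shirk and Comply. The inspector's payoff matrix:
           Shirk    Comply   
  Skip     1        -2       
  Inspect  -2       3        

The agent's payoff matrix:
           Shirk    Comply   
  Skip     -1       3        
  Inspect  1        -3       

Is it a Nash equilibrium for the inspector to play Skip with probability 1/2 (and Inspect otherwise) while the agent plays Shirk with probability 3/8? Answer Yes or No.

Given the agent's mix q = 3/8, the inspector's payoff from Skip is -7/8 but from Inspect is 9/8. The inspector strictly prefers Inspect, so the inspector would not mix.
So the proposed profile is not a Nash equilibrium.

No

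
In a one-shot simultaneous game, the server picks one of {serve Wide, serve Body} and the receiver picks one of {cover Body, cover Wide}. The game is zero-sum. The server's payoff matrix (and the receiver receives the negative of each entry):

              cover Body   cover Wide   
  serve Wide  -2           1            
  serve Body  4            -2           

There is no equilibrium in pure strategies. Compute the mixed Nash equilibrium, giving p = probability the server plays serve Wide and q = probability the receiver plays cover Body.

p = 2/3, q = 1/3

Set the receiver's expected payoff from cover Body equal to that from cover Wide:
  the receiver's expected payoff from cover Body: p·2 + (1−p)·(-4) = 6p - 4
  the receiver's expected payoff from cover Wide: p·(-1) + (1−p)·2 = -3p + 2
  6p - 4 = -3p + 2  ⇒  9p = 6  ⇒  p = 2/3.
For the server to be willing to mix, the server must be indifferent between serve Wide and serve Body, which pins down the receiver's mix.
  the server's payoff to serve Wide: q·(-2) + (1−q)·1 = -3q + 1
  the server's payoff to serve Body: q·4 + (1−q)·(-2) = 6q - 2
  -3q + 1 = 6q - 2  ⇒  -9q = -3  ⇒  q = 1/3.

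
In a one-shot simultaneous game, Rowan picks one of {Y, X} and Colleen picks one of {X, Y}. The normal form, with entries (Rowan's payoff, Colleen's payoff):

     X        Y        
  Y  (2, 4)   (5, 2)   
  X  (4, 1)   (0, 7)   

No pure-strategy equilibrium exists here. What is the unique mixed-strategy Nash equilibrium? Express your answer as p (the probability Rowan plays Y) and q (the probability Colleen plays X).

p = 3/4, q = 5/7

Colleen's indifference between X and Y determines Rowan's mixing probability p:
  Colleen's expected payoff from X: p·4 + (1−p)·1 = 3p + 1
  Colleen's expected payoff from Y: p·2 + (1−p)·7 = -5p + 7
  3p + 1 = -5p + 7  ⇒  8p = 6  ⇒  p = 3/4.
For Rowan to be willing to mix, Rowan must be indifferent between Y and X, which pins down Colleen's mix.
  Rowan's expected payoff from Y: q·2 + (1−q)·5 = -3q + 5
  Rowan's expected payoff from X: q·4 + (1−q)·0 = 4q
  -3q + 5 = 4q  ⇒  -7q = -5  ⇒  q = 5/7.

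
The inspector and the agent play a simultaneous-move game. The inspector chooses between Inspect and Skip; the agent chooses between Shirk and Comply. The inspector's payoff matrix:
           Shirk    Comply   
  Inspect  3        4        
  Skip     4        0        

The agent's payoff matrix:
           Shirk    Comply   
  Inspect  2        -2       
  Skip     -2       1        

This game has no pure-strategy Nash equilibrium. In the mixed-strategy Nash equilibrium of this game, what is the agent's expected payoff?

The agent's indifference between Shirk and Comply determines the inspector's mixing probability p:
  the agent's expected payoff from Shirk: p·2 + (1−p)·(-2) = 4p - 2
  the agent's expected payoff from Comply: p·(-2) + (1−p)·1 = -3p + 1
  4p - 2 = -3p + 1  ⇒  7p = 3  ⇒  p = 3/7.
At equilibrium the agent is indifferent across columns, so the agent's payoff equals the payoff from Shirk: (3/7)·2 + (4/7)·(-2) = -2/7.

-2/7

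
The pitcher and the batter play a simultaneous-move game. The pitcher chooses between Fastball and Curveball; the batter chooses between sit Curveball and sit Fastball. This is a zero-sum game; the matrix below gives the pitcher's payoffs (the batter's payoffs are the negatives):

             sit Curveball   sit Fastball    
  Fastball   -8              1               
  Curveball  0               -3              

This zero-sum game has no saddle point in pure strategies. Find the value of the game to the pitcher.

For the pitcher to be willing to mix, the pitcher must be indifferent between Fastball and Curveball, which pins down the batter's mix.
  the pitcher's payoff to Fastball: q·(-8) + (1−q)·1 = -9q + 1
  the pitcher's payoff to Curveball: q·0 + (1−q)·(-3) = 3q - 3
  -9q + 1 = 3q - 3  ⇒  -12q = -4  ⇒  q = 1/3.
The value is the pitcher's expected payoff against this mix (using Fastball): (1/3)·(-8) + (2/3)·1 = -2.

v = -2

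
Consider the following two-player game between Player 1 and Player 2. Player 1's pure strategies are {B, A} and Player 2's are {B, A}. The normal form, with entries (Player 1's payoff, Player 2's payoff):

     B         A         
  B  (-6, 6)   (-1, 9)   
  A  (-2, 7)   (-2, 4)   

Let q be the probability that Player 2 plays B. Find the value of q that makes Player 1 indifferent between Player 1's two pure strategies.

Player 1's indifference between B and A determines Player 2's mixing probability q:
  Player 1's expected payoff from B: q·(-6) + (1−q)·(-1) = -5q - 1
  Player 1's expected payoff from A: q·(-2) + (1−q)·(-2) = -2
  -5q - 1 = -2  ⇒  -5q = -1  ⇒  q = 1/5.

q = 1/5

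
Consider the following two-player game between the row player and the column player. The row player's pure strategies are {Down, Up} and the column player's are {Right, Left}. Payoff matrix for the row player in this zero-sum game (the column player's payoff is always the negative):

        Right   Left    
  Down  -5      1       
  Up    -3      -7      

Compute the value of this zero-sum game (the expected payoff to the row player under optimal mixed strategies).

v = -19/5

For the row player to be willing to mix, the row player must be indifferent between Down and Up, which pins down the column player's mix.
  the row player's expected payoff from Down: q·(-5) + (1−q)·1 = -6q + 1
  the row player's expected payoff from Up: q·(-3) + (1−q)·(-7) = 4q - 7
  -6q + 1 = 4q - 7  ⇒  -10q = -8  ⇒  q = 4/5.
The value is the row player's expected payoff against this mix (using Down): (4/5)·(-5) + (1/5)·1 = -19/5.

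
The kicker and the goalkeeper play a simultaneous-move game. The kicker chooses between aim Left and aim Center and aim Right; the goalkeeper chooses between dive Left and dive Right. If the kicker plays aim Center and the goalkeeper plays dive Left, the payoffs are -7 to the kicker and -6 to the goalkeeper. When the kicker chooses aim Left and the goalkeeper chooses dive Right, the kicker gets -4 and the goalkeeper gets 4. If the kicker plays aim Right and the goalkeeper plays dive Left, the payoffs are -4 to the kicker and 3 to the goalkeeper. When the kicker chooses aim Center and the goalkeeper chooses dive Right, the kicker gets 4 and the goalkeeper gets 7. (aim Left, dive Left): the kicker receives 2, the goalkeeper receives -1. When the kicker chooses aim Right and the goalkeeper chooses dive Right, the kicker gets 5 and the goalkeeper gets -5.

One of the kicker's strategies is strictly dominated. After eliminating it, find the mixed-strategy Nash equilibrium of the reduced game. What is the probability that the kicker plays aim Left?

The kicker's strategy aim Center is strictly dominated by aim Right: -4 > -7 and 5 > 4. Eliminate aim Center.
For the goalkeeper to be willing to mix, the goalkeeper must be indifferent between dive Left and dive Right, which pins down the kicker's mix.
  the goalkeeper's expected payoff from dive Left: p·(-1) + (1−p)·3 = -4p + 3
  the goalkeeper's expected payoff from dive Right: p·4 + (1−p)·(-5) = 9p - 5
  -4p + 3 = 9p - 5  ⇒  -13p = -8  ⇒  p = 8/13.

p = 8/13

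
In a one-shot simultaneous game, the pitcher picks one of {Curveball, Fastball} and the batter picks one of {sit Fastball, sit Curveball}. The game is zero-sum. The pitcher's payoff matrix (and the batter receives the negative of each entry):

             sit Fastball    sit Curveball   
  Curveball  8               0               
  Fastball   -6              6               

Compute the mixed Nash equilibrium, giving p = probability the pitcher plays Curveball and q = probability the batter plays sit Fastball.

For the batter to be willing to mix, the batter must be indifferent between sit Fastball and sit Curveball, which pins down the pitcher's mix.
  the batter's payoff from sit Fastball: p·(-8) + (1−p)·6 = -14p + 6
  the batter's payoff from sit Curveball: p·0 + (1−p)·(-6) = 6p - 6
  -14p + 6 = 6p - 6  ⇒  -20p = -12  ⇒  p = 3/5.
The pitcher's indifference between Curveball and Fastball determines the batter's mixing probability q:
  the pitcher's payoff from Curveball: q·8 + (1−q)·0 = 8q
  the pitcher's payoff from Fastball: q·(-6) + (1−q)·6 = -12q + 6
  8q = -12q + 6  ⇒  20q = 6  ⇒  q = 3/10.

p = 3/5, q = 3/10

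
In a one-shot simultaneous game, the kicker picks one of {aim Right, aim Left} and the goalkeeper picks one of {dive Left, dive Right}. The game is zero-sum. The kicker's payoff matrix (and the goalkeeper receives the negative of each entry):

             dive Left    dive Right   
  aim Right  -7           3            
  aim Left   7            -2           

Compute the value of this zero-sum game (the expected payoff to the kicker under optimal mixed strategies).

Set the kicker's expected payoff from aim Right equal to that from aim Left:
  the kicker's expected payoff from aim Right: q·(-7) + (1−q)·3 = -10q + 3
  the kicker's expected payoff from aim Left: q·7 + (1−q)·(-2) = 9q - 2
  -10q + 3 = 9q - 2  ⇒  -19q = -5  ⇒  q = 5/19.
The value is the kicker's expected payoff against this mix (using aim Right): (5/19)·(-7) + (14/19)·3 = 7/19.

v = 7/19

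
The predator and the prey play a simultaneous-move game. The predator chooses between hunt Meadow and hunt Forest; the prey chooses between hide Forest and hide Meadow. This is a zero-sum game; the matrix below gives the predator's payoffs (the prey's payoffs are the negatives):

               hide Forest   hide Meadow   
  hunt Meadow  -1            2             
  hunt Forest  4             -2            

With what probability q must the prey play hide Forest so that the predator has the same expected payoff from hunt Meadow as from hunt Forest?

q = 4/9

The predator's indifference between hunt Meadow and hunt Forest determines the prey's mixing probability q:
  the predator's payoff from hunt Meadow: q·(-1) + (1−q)·2 = -3q + 2
  the predator's payoff from hunt Forest: q·4 + (1−q)·(-2) = 6q - 2
  -3q + 2 = 6q - 2  ⇒  -9q = -4  ⇒  q = 4/9.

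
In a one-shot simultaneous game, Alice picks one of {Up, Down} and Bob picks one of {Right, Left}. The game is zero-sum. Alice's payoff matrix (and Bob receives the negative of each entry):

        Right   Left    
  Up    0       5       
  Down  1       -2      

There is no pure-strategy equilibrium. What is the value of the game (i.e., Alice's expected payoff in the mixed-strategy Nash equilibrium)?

Bob's mix must leave Alice indifferent between Up and Down.
  Alice's payoff to Up: q·0 + (1−q)·5 = -5q + 5
  Alice's payoff to Down: q·1 + (1−q)·(-2) = 3q - 2
  -5q + 5 = 3q - 2  ⇒  -8q = -7  ⇒  q = 7/8.
The value is Alice's expected payoff against this mix (using Up): (7/8)·0 + (1/8)·5 = 5/8.

v = 5/8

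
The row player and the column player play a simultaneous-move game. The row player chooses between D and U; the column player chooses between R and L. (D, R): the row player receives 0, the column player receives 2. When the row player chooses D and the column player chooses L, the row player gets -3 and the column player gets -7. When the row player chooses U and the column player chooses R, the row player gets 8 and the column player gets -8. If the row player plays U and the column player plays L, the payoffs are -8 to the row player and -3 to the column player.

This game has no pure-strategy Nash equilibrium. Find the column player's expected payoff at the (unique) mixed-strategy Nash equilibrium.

For the column player to be willing to mix, the column player must be indifferent between R and L, which pins down the row player's mix.
  the column player's expected payoff from R: p·2 + (1−p)·(-8) = 10p - 8
  the column player's expected payoff from L: p·(-7) + (1−p)·(-3) = -4p - 3
  10p - 8 = -4p - 3  ⇒  14p = 5  ⇒  p = 5/14.
At equilibrium the column player is indifferent across columns, so the column player's payoff equals the payoff from R: (5/14)·2 + (9/14)·(-8) = -31/7.

-31/7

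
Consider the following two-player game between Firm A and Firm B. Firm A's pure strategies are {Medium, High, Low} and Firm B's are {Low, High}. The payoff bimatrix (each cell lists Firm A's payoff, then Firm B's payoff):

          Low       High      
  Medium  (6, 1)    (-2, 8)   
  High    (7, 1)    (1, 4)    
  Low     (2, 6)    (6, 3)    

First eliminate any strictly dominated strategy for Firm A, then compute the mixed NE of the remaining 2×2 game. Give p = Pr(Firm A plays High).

p = 1/2

Firm A's strategy Medium is strictly dominated by High: 7 > 6 and 1 > -2. Eliminate Medium.
In a mixed equilibrium Firm B is indifferent between Low and High; this condition fixes p.
  Firm B's payoff to Low: p·1 + (1−p)·6 = -5p + 6
  Firm B's payoff to High: p·4 + (1−p)·3 = p + 3
  -5p + 6 = p + 3  ⇒  -6p = -3  ⇒  p = 1/2.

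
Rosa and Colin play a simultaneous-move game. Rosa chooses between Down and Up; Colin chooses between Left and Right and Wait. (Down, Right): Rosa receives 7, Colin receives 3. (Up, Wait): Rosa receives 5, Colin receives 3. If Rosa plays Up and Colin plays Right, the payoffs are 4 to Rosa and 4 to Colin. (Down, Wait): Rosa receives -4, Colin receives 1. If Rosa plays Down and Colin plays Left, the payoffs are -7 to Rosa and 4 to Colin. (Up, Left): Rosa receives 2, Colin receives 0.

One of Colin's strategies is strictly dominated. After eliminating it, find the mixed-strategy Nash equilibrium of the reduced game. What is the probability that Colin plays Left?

Colin's strategy Wait is strictly dominated by Right: 3 > 1 and 4 > 3. Eliminate Wait.
Set Rosa's expected payoff from Down equal to that from Up:
  Rosa's expected payoff from Down: q·(-7) + (1−q)·7 = -14q + 7
  Rosa's expected payoff from Up: q·2 + (1−q)·4 = -2q + 4
  -14q + 7 = -2q + 4  ⇒  -12q = -3  ⇒  q = 1/4.

q = 1/4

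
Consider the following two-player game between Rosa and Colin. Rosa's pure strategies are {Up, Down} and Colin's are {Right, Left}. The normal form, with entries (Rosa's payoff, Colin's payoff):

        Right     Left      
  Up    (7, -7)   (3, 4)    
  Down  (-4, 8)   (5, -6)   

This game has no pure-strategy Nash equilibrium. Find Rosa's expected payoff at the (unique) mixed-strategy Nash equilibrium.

In a mixed equilibrium Rosa is indifferent between Up and Down; this condition fixes q.
  Rosa's expected payoff from Up: q·7 + (1−q)·3 = 4q + 3
  Rosa's expected payoff from Down: q·(-4) + (1−q)·5 = -9q + 5
  4q + 3 = -9q + 5  ⇒  13q = 2  ⇒  q = 2/13.
At equilibrium Rosa is indifferent across rows, so Rosa's payoff equals the payoff from Up: (2/13)·7 + (11/13)·3 = 47/13.

47/13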